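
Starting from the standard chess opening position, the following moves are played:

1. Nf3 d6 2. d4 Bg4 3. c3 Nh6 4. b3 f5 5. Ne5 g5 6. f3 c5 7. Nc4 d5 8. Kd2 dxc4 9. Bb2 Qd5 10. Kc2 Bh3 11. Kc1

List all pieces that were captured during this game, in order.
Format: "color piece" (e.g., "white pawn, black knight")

Tracking captures:
  dxc4: captured white knight

white knight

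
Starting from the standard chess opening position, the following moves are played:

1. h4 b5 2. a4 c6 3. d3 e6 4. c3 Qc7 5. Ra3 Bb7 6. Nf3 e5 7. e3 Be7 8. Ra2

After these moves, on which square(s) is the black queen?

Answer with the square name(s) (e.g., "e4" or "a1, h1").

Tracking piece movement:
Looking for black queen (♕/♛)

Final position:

  a b c d e f g h
  ─────────────────
8│♜ ♞ · · ♚ · ♞ ♜│8
7│♟ ♝ ♛ ♟ ♝ ♟ ♟ ♟│7
6│· · ♟ · · · · ·│6
5│· ♟ · · ♟ · · ·│5
4│♙ · · · · · · ♙│4
3│· · ♙ ♙ ♙ ♘ · ·│3
2│♖ ♙ · · · ♙ ♙ ·│2
1│· ♘ ♗ ♕ ♔ ♗ · ♖│1
  ─────────────────
  a b c d e f g h


c7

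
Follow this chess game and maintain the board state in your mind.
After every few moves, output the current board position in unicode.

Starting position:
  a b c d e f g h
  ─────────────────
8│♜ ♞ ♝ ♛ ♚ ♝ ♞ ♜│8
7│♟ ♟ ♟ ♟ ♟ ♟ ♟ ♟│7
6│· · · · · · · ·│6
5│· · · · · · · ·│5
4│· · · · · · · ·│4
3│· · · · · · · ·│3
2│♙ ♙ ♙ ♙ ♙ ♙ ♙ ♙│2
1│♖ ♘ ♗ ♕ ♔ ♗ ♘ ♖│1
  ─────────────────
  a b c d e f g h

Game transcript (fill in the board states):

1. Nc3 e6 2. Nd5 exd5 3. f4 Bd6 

  a b c d e f g h
  ─────────────────
8│♜ ♞ ♝ ♛ ♚ · ♞ ♜│8
7│♟ ♟ ♟ ♟ · ♟ ♟ ♟│7
6│· · · ♝ · · · ·│6
5│· · · ♟ · · · ·│5
4│· · · · · ♙ · ·│4
3│· · · · · · · ·│3
2│♙ ♙ ♙ ♙ ♙ · ♙ ♙│2
1│♖ · ♗ ♕ ♔ ♗ ♘ ♖│1
  ─────────────────
  a b c d e f g h

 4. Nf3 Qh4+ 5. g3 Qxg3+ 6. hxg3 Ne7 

  a b c d e f g h
  ─────────────────
8│♜ ♞ ♝ · ♚ · · ♜│8
7│♟ ♟ ♟ ♟ ♞ ♟ ♟ ♟│7
6│· · · ♝ · · · ·│6
5│· · · ♟ · · · ·│5
4│· · · · · ♙ · ·│4
3│· · · · · ♘ ♙ ·│3
2│♙ ♙ ♙ ♙ ♙ · · ·│2
1│♖ · ♗ ♕ ♔ ♗ · ♖│1
  ─────────────────
  a b c d e f g h

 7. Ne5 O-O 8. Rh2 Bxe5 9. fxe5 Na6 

  a b c d e f g h
  ─────────────────
8│♜ · ♝ · · ♜ ♚ ·│8
7│♟ ♟ ♟ ♟ ♞ ♟ ♟ ♟│7
6│♞ · · · · · · ·│6
5│· · · ♟ ♙ · · ·│5
4│· · · · · · · ·│4
3│· · · · · · ♙ ·│3
2│♙ ♙ ♙ ♙ ♙ · · ♖│2
1│♖ · ♗ ♕ ♔ ♗ · ·│1
  ─────────────────
  a b c d e f g h

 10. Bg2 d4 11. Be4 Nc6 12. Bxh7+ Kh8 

  a b c d e f g h
  ─────────────────
8│♜ · ♝ · · ♜ · ♚│8
7│♟ ♟ ♟ ♟ · ♟ ♟ ♗│7
6│♞ · ♞ · · · · ·│6
5│· · · · ♙ · · ·│5
4│· · · ♟ · · · ·│4
3│· · · · · · ♙ ·│3
2│♙ ♙ ♙ ♙ ♙ · · ♖│2
1│♖ · ♗ ♕ ♔ · · ·│1
  ─────────────────
  a b c d e f g h

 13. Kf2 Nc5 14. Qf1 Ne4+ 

  a b c d e f g h
  ─────────────────
8│♜ · ♝ · · ♜ · ♚│8
7│♟ ♟ ♟ ♟ · ♟ ♟ ♗│7
6│· · ♞ · · · · ·│6
5│· · · · ♙ · · ·│5
4│· · · ♟ ♞ · · ·│4
3│· · · · · · ♙ ·│3
2│♙ ♙ ♙ ♙ ♙ ♔ · ♖│2
1│♖ · ♗ · · ♕ · ·│1
  ─────────────────
  a b c d e f g h


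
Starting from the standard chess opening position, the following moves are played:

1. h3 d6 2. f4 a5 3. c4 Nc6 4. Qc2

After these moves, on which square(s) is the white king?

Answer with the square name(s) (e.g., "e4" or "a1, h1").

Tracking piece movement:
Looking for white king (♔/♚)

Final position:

  a b c d e f g h
  ─────────────────
8│♜ · ♝ ♛ ♚ ♝ ♞ ♜│8
7│· ♟ ♟ · ♟ ♟ ♟ ♟│7
6│· · ♞ ♟ · · · ·│6
5│♟ · · · · · · ·│5
4│· · ♙ · · ♙ · ·│4
3│· · · · · · · ♙│3
2│♙ ♙ ♕ ♙ ♙ · ♙ ·│2
1│♖ ♘ ♗ · ♔ ♗ ♘ ♖│1
  ─────────────────
  a b c d e f g h


e1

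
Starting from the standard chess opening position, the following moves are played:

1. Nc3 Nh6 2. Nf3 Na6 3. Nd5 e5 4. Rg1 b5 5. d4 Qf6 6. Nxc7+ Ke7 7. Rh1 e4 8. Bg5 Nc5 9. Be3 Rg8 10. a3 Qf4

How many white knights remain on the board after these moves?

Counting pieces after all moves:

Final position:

  a b c d e f g h
  ─────────────────
8│♜ · ♝ · · ♝ ♜ ·│8
7│♟ · ♘ ♟ ♚ ♟ ♟ ♟│7
6│· · · · · · · ♞│6
5│· ♟ ♞ · · · · ·│5
4│· · · ♙ ♟ ♛ · ·│4
3│♙ · · · ♗ ♘ · ·│3
2│· ♙ ♙ · ♙ ♙ ♙ ♙│2
1│♖ · · ♕ ♔ ♗ · ♖│1
  ─────────────────
  a b c d e f g h


2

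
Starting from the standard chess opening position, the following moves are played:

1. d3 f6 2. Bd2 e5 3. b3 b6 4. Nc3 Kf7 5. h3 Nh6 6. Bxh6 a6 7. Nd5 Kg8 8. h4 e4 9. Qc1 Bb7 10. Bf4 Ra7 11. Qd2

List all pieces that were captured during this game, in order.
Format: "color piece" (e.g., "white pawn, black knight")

Tracking captures:
  Bxh6: captured black knight

black knight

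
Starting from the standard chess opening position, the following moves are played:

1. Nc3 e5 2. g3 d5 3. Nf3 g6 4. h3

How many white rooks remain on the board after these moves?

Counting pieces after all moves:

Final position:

  a b c d e f g h
  ─────────────────
8│♜ ♞ ♝ ♛ ♚ ♝ ♞ ♜│8
7│♟ ♟ ♟ · · ♟ · ♟│7
6│· · · · · · ♟ ·│6
5│· · · ♟ ♟ · · ·│5
4│· · · · · · · ·│4
3│· · ♘ · · ♘ ♙ ♙│3
2│♙ ♙ ♙ ♙ ♙ ♙ · ·│2
1│♖ · ♗ ♕ ♔ ♗ · ♖│1
  ─────────────────
  a b c d e f g h


2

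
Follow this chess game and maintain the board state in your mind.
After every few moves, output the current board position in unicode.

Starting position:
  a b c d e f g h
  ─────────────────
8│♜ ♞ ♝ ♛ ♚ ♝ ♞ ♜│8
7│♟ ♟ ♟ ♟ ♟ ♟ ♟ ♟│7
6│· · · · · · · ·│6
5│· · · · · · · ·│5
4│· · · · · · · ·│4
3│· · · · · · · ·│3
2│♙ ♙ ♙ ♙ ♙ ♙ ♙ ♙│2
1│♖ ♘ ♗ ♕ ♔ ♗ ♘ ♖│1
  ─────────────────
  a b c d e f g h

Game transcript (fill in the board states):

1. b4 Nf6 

  a b c d e f g h
  ─────────────────
8│♜ ♞ ♝ ♛ ♚ ♝ · ♜│8
7│♟ ♟ ♟ ♟ ♟ ♟ ♟ ♟│7
6│· · · · · ♞ · ·│6
5│· · · · · · · ·│5
4│· ♙ · · · · · ·│4
3│· · · · · · · ·│3
2│♙ · ♙ ♙ ♙ ♙ ♙ ♙│2
1│♖ ♘ ♗ ♕ ♔ ♗ ♘ ♖│1
  ─────────────────
  a b c d e f g h

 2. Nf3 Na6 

  a b c d e f g h
  ─────────────────
8│♜ · ♝ ♛ ♚ ♝ · ♜│8
7│♟ ♟ ♟ ♟ ♟ ♟ ♟ ♟│7
6│♞ · · · · ♞ · ·│6
5│· · · · · · · ·│5
4│· ♙ · · · · · ·│4
3│· · · · · ♘ · ·│3
2│♙ · ♙ ♙ ♙ ♙ ♙ ♙│2
1│♖ ♘ ♗ ♕ ♔ ♗ · ♖│1
  ─────────────────
  a b c d e f g h

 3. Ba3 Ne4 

  a b c d e f g h
  ─────────────────
8│♜ · ♝ ♛ ♚ ♝ · ♜│8
7│♟ ♟ ♟ ♟ ♟ ♟ ♟ ♟│7
6│♞ · · · · · · ·│6
5│· · · · · · · ·│5
4│· ♙ · · ♞ · · ·│4
3│♗ · · · · ♘ · ·│3
2│♙ · ♙ ♙ ♙ ♙ ♙ ♙│2
1│♖ ♘ · ♕ ♔ ♗ · ♖│1
  ─────────────────
  a b c d e f g h



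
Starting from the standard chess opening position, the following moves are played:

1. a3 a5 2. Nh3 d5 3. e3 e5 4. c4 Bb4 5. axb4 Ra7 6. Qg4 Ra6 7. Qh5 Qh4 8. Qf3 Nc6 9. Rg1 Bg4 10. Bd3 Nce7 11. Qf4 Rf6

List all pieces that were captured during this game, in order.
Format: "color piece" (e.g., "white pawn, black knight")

Tracking captures:
  axb4: captured black bishop

black bishop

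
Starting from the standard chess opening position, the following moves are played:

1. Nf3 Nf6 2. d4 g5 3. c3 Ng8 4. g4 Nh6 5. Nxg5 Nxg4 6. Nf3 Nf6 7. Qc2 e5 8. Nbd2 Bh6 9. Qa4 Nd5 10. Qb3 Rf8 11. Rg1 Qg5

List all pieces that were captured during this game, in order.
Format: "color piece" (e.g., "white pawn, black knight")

Tracking captures:
  Nxg5: captured black pawn
  Nxg4: captured white pawn

black pawn, white pawn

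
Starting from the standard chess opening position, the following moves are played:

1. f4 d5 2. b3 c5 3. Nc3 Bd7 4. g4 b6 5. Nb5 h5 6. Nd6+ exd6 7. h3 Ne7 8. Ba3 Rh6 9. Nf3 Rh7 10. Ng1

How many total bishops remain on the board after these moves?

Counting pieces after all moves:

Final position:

  a b c d e f g h
  ─────────────────
8│♜ ♞ · ♛ ♚ ♝ · ·│8
7│♟ · · ♝ ♞ ♟ ♟ ♜│7
6│· ♟ · ♟ · · · ·│6
5│· · ♟ ♟ · · · ♟│5
4│· · · · · ♙ ♙ ·│4
3│♗ ♙ · · · · · ♙│3
2│♙ · ♙ ♙ ♙ · · ·│2
1│♖ · · ♕ ♔ ♗ ♘ ♖│1
  ─────────────────
  a b c d e f g h


4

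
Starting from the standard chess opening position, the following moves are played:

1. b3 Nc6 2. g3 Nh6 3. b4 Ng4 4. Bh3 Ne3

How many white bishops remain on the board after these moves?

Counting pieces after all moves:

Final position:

  a b c d e f g h
  ─────────────────
8│♜ · ♝ ♛ ♚ ♝ · ♜│8
7│♟ ♟ ♟ ♟ ♟ ♟ ♟ ♟│7
6│· · ♞ · · · · ·│6
5│· · · · · · · ·│5
4│· ♙ · · · · · ·│4
3│· · · · ♞ · ♙ ♗│3
2│♙ · ♙ ♙ ♙ ♙ · ♙│2
1│♖ ♘ ♗ ♕ ♔ · ♘ ♖│1
  ─────────────────
  a b c d e f g h


2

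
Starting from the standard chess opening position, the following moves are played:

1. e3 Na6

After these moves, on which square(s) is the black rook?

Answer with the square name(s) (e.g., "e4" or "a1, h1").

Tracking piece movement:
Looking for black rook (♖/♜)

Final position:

  a b c d e f g h
  ─────────────────
8│♜ · ♝ ♛ ♚ ♝ ♞ ♜│8
7│♟ ♟ ♟ ♟ ♟ ♟ ♟ ♟│7
6│♞ · · · · · · ·│6
5│· · · · · · · ·│5
4│· · · · · · · ·│4
3│· · · · ♙ · · ·│3
2│♙ ♙ ♙ ♙ · ♙ ♙ ♙│2
1│♖ ♘ ♗ ♕ ♔ ♗ ♘ ♖│1
  ─────────────────
  a b c d e f g h


a8, h8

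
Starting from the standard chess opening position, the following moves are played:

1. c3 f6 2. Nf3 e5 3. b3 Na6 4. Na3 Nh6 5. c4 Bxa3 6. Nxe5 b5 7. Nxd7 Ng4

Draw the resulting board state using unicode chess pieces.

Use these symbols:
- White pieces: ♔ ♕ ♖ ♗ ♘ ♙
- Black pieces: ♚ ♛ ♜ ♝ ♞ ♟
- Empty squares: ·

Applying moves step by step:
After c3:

♜ ♞ ♝ ♛ ♚ ♝ ♞ ♜
♟ ♟ ♟ ♟ ♟ ♟ ♟ ♟
· · · · · · · ·
· · · · · · · ·
· · · · · · · ·
· · ♙ · · · · ·
♙ ♙ · ♙ ♙ ♙ ♙ ♙
♖ ♘ ♗ ♕ ♔ ♗ ♘ ♖


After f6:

♜ ♞ ♝ ♛ ♚ ♝ ♞ ♜
♟ ♟ ♟ ♟ ♟ · ♟ ♟
· · · · · ♟ · ·
· · · · · · · ·
· · · · · · · ·
· · ♙ · · · · ·
♙ ♙ · ♙ ♙ ♙ ♙ ♙
♖ ♘ ♗ ♕ ♔ ♗ ♘ ♖


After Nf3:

♜ ♞ ♝ ♛ ♚ ♝ ♞ ♜
♟ ♟ ♟ ♟ ♟ · ♟ ♟
· · · · · ♟ · ·
· · · · · · · ·
· · · · · · · ·
· · ♙ · · ♘ · ·
♙ ♙ · ♙ ♙ ♙ ♙ ♙
♖ ♘ ♗ ♕ ♔ ♗ · ♖


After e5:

♜ ♞ ♝ ♛ ♚ ♝ ♞ ♜
♟ ♟ ♟ ♟ · · ♟ ♟
· · · · · ♟ · ·
· · · · ♟ · · ·
· · · · · · · ·
· · ♙ · · ♘ · ·
♙ ♙ · ♙ ♙ ♙ ♙ ♙
♖ ♘ ♗ ♕ ♔ ♗ · ♖


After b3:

♜ ♞ ♝ ♛ ♚ ♝ ♞ ♜
♟ ♟ ♟ ♟ · · ♟ ♟
· · · · · ♟ · ·
· · · · ♟ · · ·
· · · · · · · ·
· ♙ ♙ · · ♘ · ·
♙ · · ♙ ♙ ♙ ♙ ♙
♖ ♘ ♗ ♕ ♔ ♗ · ♖


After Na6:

♜ · ♝ ♛ ♚ ♝ ♞ ♜
♟ ♟ ♟ ♟ · · ♟ ♟
♞ · · · · ♟ · ·
· · · · ♟ · · ·
· · · · · · · ·
· ♙ ♙ · · ♘ · ·
♙ · · ♙ ♙ ♙ ♙ ♙
♖ ♘ ♗ ♕ ♔ ♗ · ♖


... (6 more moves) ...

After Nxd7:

♜ · ♝ ♛ ♚ · · ♜
♟ · ♟ ♘ · · ♟ ♟
♞ · · · · ♟ · ♞
· ♟ · · · · · ·
· · ♙ · · · · ·
♝ ♙ · · · · · ·
♙ · · ♙ ♙ ♙ ♙ ♙
♖ · ♗ ♕ ♔ ♗ · ♖


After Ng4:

♜ · ♝ ♛ ♚ · · ♜
♟ · ♟ ♘ · · ♟ ♟
♞ · · · · ♟ · ·
· ♟ · · · · · ·
· · ♙ · · · ♞ ·
♝ ♙ · · · · · ·
♙ · · ♙ ♙ ♙ ♙ ♙
♖ · ♗ ♕ ♔ ♗ · ♖



  a b c d e f g h
  ─────────────────
8│♜ · ♝ ♛ ♚ · · ♜│8
7│♟ · ♟ ♘ · · ♟ ♟│7
6│♞ · · · · ♟ · ·│6
5│· ♟ · · · · · ·│5
4│· · ♙ · · · ♞ ·│4
3│♝ ♙ · · · · · ·│3
2│♙ · · ♙ ♙ ♙ ♙ ♙│2
1│♖ · ♗ ♕ ♔ ♗ · ♖│1
  ─────────────────
  a b c d e f g h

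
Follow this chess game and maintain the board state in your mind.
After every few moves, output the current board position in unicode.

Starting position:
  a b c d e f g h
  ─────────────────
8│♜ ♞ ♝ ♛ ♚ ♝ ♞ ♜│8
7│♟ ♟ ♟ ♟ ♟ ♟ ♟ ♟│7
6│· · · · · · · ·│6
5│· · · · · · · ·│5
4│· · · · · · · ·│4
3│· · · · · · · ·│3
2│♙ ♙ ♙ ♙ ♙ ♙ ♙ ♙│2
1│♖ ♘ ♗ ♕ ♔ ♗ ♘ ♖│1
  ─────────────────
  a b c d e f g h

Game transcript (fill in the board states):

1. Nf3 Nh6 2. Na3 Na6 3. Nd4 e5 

  a b c d e f g h
  ─────────────────
8│♜ · ♝ ♛ ♚ ♝ · ♜│8
7│♟ ♟ ♟ ♟ · ♟ ♟ ♟│7
6│♞ · · · · · · ♞│6
5│· · · · ♟ · · ·│5
4│· · · ♘ · · · ·│4
3│♘ · · · · · · ·│3
2│♙ ♙ ♙ ♙ ♙ ♙ ♙ ♙│2
1│♖ · ♗ ♕ ♔ ♗ · ♖│1
  ─────────────────
  a b c d e f g h

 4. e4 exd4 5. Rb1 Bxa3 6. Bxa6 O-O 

  a b c d e f g h
  ─────────────────
8│♜ · ♝ ♛ · ♜ ♚ ·│8
7│♟ ♟ ♟ ♟ · ♟ ♟ ♟│7
6│♗ · · · · · · ♞│6
5│· · · · · · · ·│5
4│· · · ♟ ♙ · · ·│4
3│♝ · · · · · · ·│3
2│♙ ♙ ♙ ♙ · ♙ ♙ ♙│2
1│· ♖ ♗ ♕ ♔ · · ♖│1
  ─────────────────
  a b c d e f g h

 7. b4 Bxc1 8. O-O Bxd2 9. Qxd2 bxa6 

  a b c d e f g h
  ─────────────────
8│♜ · ♝ ♛ · ♜ ♚ ·│8
7│♟ · ♟ ♟ · ♟ ♟ ♟│7
6│♟ · · · · · · ♞│6
5│· · · · · · · ·│5
4│· ♙ · ♟ ♙ · · ·│4
3│· · · · · · · ·│3
2│♙ · ♙ ♕ · ♙ ♙ ♙│2
1│· ♖ · · · ♖ ♔ ·│1
  ─────────────────
  a b c d e f g h

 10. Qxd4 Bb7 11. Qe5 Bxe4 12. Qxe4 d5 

  a b c d e f g h
  ─────────────────
8│♜ · · ♛ · ♜ ♚ ·│8
7│♟ · ♟ · · ♟ ♟ ♟│7
6│♟ · · · · · · ♞│6
5│· · · ♟ · · · ·│5
4│· ♙ · · ♕ · · ·│4
3│· · · · · · · ·│3
2│♙ · ♙ · · ♙ ♙ ♙│2
1│· ♖ · · · ♖ ♔ ·│1
  ─────────────────
  a b c d e f g h

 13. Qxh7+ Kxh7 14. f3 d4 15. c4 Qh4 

  a b c d e f g h
  ─────────────────
8│♜ · · · · ♜ · ·│8
7│♟ · ♟ · · ♟ ♟ ♚│7
6│♟ · · · · · · ♞│6
5│· · · · · · · ·│5
4│· ♙ ♙ ♟ · · · ♛│4
3│· · · · · ♙ · ·│3
2│♙ · · · · · ♙ ♙│2
1│· ♖ · · · ♖ ♔ ·│1
  ─────────────────
  a b c d e f g h



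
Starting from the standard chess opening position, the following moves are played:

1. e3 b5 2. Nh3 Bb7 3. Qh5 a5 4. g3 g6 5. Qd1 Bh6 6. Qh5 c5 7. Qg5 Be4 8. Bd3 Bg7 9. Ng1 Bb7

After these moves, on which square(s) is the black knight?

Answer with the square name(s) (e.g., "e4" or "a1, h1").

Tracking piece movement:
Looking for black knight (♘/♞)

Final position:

  a b c d e f g h
  ─────────────────
8│♜ ♞ · ♛ ♚ · ♞ ♜│8
7│· ♝ · ♟ ♟ ♟ ♝ ♟│7
6│· · · · · · ♟ ·│6
5│♟ ♟ ♟ · · · ♕ ·│5
4│· · · · · · · ·│4
3│· · · ♗ ♙ · ♙ ·│3
2│♙ ♙ ♙ ♙ · ♙ · ♙│2
1│♖ ♘ ♗ · ♔ · ♘ ♖│1
  ─────────────────
  a b c d e f g h


b8, g8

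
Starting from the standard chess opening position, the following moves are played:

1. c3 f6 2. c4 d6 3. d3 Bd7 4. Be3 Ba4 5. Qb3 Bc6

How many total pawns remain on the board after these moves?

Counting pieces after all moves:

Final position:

  a b c d e f g h
  ─────────────────
8│♜ ♞ · ♛ ♚ ♝ ♞ ♜│8
7│♟ ♟ ♟ · ♟ · ♟ ♟│7
6│· · ♝ ♟ · ♟ · ·│6
5│· · · · · · · ·│5
4│· · ♙ · · · · ·│4
3│· ♕ · ♙ ♗ · · ·│3
2│♙ ♙ · · ♙ ♙ ♙ ♙│2
1│♖ ♘ · · ♔ ♗ ♘ ♖│1
  ─────────────────
  a b c d e f g h


16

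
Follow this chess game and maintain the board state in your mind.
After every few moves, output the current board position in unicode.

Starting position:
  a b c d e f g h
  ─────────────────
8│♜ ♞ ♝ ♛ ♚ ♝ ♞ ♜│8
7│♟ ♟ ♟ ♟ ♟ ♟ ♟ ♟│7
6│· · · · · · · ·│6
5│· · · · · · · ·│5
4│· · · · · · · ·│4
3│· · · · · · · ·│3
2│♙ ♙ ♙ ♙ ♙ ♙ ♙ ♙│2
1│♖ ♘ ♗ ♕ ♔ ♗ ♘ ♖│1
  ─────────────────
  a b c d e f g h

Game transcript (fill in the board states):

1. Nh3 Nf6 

  a b c d e f g h
  ─────────────────
8│♜ ♞ ♝ ♛ ♚ ♝ · ♜│8
7│♟ ♟ ♟ ♟ ♟ ♟ ♟ ♟│7
6│· · · · · ♞ · ·│6
5│· · · · · · · ·│5
4│· · · · · · · ·│4
3│· · · · · · · ♘│3
2│♙ ♙ ♙ ♙ ♙ ♙ ♙ ♙│2
1│♖ ♘ ♗ ♕ ♔ ♗ · ♖│1
  ─────────────────
  a b c d e f g h

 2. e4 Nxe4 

  a b c d e f g h
  ─────────────────
8│♜ ♞ ♝ ♛ ♚ ♝ · ♜│8
7│♟ ♟ ♟ ♟ ♟ ♟ ♟ ♟│7
6│· · · · · · · ·│6
5│· · · · · · · ·│5
4│· · · · ♞ · · ·│4
3│· · · · · · · ♘│3
2│♙ ♙ ♙ ♙ · ♙ ♙ ♙│2
1│♖ ♘ ♗ ♕ ♔ ♗ · ♖│1
  ─────────────────
  a b c d e f g h

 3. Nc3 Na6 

  a b c d e f g h
  ─────────────────
8│♜ · ♝ ♛ ♚ ♝ · ♜│8
7│♟ ♟ ♟ ♟ ♟ ♟ ♟ ♟│7
6│♞ · · · · · · ·│6
5│· · · · · · · ·│5
4│· · · · ♞ · · ·│4
3│· · ♘ · · · · ♘│3
2│♙ ♙ ♙ ♙ · ♙ ♙ ♙│2
1│♖ · ♗ ♕ ♔ ♗ · ♖│1
  ─────────────────
  a b c d e f g h



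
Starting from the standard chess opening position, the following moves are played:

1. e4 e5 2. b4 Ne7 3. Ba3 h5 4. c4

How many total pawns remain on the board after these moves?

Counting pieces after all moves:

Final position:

  a b c d e f g h
  ─────────────────
8│♜ ♞ ♝ ♛ ♚ ♝ · ♜│8
7│♟ ♟ ♟ ♟ ♞ ♟ ♟ ·│7
6│· · · · · · · ·│6
5│· · · · ♟ · · ♟│5
4│· ♙ ♙ · ♙ · · ·│4
3│♗ · · · · · · ·│3
2│♙ · · ♙ · ♙ ♙ ♙│2
1│♖ ♘ · ♕ ♔ ♗ ♘ ♖│1
  ─────────────────
  a b c d e f g h


16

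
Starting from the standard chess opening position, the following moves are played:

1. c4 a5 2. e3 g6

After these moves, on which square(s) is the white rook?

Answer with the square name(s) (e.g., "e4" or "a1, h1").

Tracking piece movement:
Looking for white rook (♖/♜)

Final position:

  a b c d e f g h
  ─────────────────
8│♜ ♞ ♝ ♛ ♚ ♝ ♞ ♜│8
7│· ♟ ♟ ♟ ♟ ♟ · ♟│7
6│· · · · · · ♟ ·│6
5│♟ · · · · · · ·│5
4│· · ♙ · · · · ·│4
3│· · · · ♙ · · ·│3
2│♙ ♙ · ♙ · ♙ ♙ ♙│2
1│♖ ♘ ♗ ♕ ♔ ♗ ♘ ♖│1
  ─────────────────
  a b c d e f g h


a1, h1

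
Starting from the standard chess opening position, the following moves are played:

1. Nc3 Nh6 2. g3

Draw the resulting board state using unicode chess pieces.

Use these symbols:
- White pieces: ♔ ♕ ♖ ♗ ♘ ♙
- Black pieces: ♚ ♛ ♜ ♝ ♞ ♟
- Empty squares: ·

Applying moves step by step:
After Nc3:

♜ ♞ ♝ ♛ ♚ ♝ ♞ ♜
♟ ♟ ♟ ♟ ♟ ♟ ♟ ♟
· · · · · · · ·
· · · · · · · ·
· · · · · · · ·
· · ♘ · · · · ·
♙ ♙ ♙ ♙ ♙ ♙ ♙ ♙
♖ · ♗ ♕ ♔ ♗ ♘ ♖


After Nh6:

♜ ♞ ♝ ♛ ♚ ♝ · ♜
♟ ♟ ♟ ♟ ♟ ♟ ♟ ♟
· · · · · · · ♞
· · · · · · · ·
· · · · · · · ·
· · ♘ · · · · ·
♙ ♙ ♙ ♙ ♙ ♙ ♙ ♙
♖ · ♗ ♕ ♔ ♗ ♘ ♖


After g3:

♜ ♞ ♝ ♛ ♚ ♝ · ♜
♟ ♟ ♟ ♟ ♟ ♟ ♟ ♟
· · · · · · · ♞
· · · · · · · ·
· · · · · · · ·
· · ♘ · · · ♙ ·
♙ ♙ ♙ ♙ ♙ ♙ · ♙
♖ · ♗ ♕ ♔ ♗ ♘ ♖



  a b c d e f g h
  ─────────────────
8│♜ ♞ ♝ ♛ ♚ ♝ · ♜│8
7│♟ ♟ ♟ ♟ ♟ ♟ ♟ ♟│7
6│· · · · · · · ♞│6
5│· · · · · · · ·│5
4│· · · · · · · ·│4
3│· · ♘ · · · ♙ ·│3
2│♙ ♙ ♙ ♙ ♙ ♙ · ♙│2
1│♖ · ♗ ♕ ♔ ♗ ♘ ♖│1
  ─────────────────
  a b c d e f g h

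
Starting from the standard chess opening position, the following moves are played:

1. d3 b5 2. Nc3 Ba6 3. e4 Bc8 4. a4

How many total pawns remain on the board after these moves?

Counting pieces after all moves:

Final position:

  a b c d e f g h
  ─────────────────
8│♜ ♞ ♝ ♛ ♚ ♝ ♞ ♜│8
7│♟ · ♟ ♟ ♟ ♟ ♟ ♟│7
6│· · · · · · · ·│6
5│· ♟ · · · · · ·│5
4│♙ · · · ♙ · · ·│4
3│· · ♘ ♙ · · · ·│3
2│· ♙ ♙ · · ♙ ♙ ♙│2
1│♖ · ♗ ♕ ♔ ♗ ♘ ♖│1
  ─────────────────
  a b c d e f g h


16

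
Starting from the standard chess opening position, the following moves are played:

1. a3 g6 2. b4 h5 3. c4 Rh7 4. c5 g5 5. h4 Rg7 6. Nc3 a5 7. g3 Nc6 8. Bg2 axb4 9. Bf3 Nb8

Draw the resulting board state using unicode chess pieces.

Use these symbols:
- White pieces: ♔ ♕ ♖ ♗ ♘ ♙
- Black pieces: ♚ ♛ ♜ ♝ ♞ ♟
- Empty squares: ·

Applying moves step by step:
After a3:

♜ ♞ ♝ ♛ ♚ ♝ ♞ ♜
♟ ♟ ♟ ♟ ♟ ♟ ♟ ♟
· · · · · · · ·
· · · · · · · ·
· · · · · · · ·
♙ · · · · · · ·
· ♙ ♙ ♙ ♙ ♙ ♙ ♙
♖ ♘ ♗ ♕ ♔ ♗ ♘ ♖


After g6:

♜ ♞ ♝ ♛ ♚ ♝ ♞ ♜
♟ ♟ ♟ ♟ ♟ ♟ · ♟
· · · · · · ♟ ·
· · · · · · · ·
· · · · · · · ·
♙ · · · · · · ·
· ♙ ♙ ♙ ♙ ♙ ♙ ♙
♖ ♘ ♗ ♕ ♔ ♗ ♘ ♖


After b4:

♜ ♞ ♝ ♛ ♚ ♝ ♞ ♜
♟ ♟ ♟ ♟ ♟ ♟ · ♟
· · · · · · ♟ ·
· · · · · · · ·
· ♙ · · · · · ·
♙ · · · · · · ·
· · ♙ ♙ ♙ ♙ ♙ ♙
♖ ♘ ♗ ♕ ♔ ♗ ♘ ♖


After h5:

♜ ♞ ♝ ♛ ♚ ♝ ♞ ♜
♟ ♟ ♟ ♟ ♟ ♟ · ·
· · · · · · ♟ ·
· · · · · · · ♟
· ♙ · · · · · ·
♙ · · · · · · ·
· · ♙ ♙ ♙ ♙ ♙ ♙
♖ ♘ ♗ ♕ ♔ ♗ ♘ ♖


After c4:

♜ ♞ ♝ ♛ ♚ ♝ ♞ ♜
♟ ♟ ♟ ♟ ♟ ♟ · ·
· · · · · · ♟ ·
· · · · · · · ♟
· ♙ ♙ · · · · ·
♙ · · · · · · ·
· · · ♙ ♙ ♙ ♙ ♙
♖ ♘ ♗ ♕ ♔ ♗ ♘ ♖


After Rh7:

♜ ♞ ♝ ♛ ♚ ♝ ♞ ·
♟ ♟ ♟ ♟ ♟ ♟ · ♜
· · · · · · ♟ ·
· · · · · · · ♟
· ♙ ♙ · · · · ·
♙ · · · · · · ·
· · · ♙ ♙ ♙ ♙ ♙
♖ ♘ ♗ ♕ ♔ ♗ ♘ ♖


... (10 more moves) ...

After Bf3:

♜ · ♝ ♛ ♚ ♝ ♞ ·
· ♟ ♟ ♟ ♟ ♟ ♜ ·
· · ♞ · · · · ·
· · ♙ · · · ♟ ♟
· ♟ · · · · · ♙
♙ · ♘ · · ♗ ♙ ·
· · · ♙ ♙ ♙ · ·
♖ · ♗ ♕ ♔ · ♘ ♖


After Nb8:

♜ ♞ ♝ ♛ ♚ ♝ ♞ ·
· ♟ ♟ ♟ ♟ ♟ ♜ ·
· · · · · · · ·
· · ♙ · · · ♟ ♟
· ♟ · · · · · ♙
♙ · ♘ · · ♗ ♙ ·
· · · ♙ ♙ ♙ · ·
♖ · ♗ ♕ ♔ · ♘ ♖



  a b c d e f g h
  ─────────────────
8│♜ ♞ ♝ ♛ ♚ ♝ ♞ ·│8
7│· ♟ ♟ ♟ ♟ ♟ ♜ ·│7
6│· · · · · · · ·│6
5│· · ♙ · · · ♟ ♟│5
4│· ♟ · · · · · ♙│4
3│♙ · ♘ · · ♗ ♙ ·│3
2│· · · ♙ ♙ ♙ · ·│2
1│♖ · ♗ ♕ ♔ · ♘ ♖│1
  ─────────────────
  a b c d e f g h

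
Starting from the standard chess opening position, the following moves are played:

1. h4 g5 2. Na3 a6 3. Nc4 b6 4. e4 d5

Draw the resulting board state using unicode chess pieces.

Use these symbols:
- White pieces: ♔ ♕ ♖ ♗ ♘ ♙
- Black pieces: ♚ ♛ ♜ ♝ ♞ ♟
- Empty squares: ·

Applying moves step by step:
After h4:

♜ ♞ ♝ ♛ ♚ ♝ ♞ ♜
♟ ♟ ♟ ♟ ♟ ♟ ♟ ♟
· · · · · · · ·
· · · · · · · ·
· · · · · · · ♙
· · · · · · · ·
♙ ♙ ♙ ♙ ♙ ♙ ♙ ·
♖ ♘ ♗ ♕ ♔ ♗ ♘ ♖


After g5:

♜ ♞ ♝ ♛ ♚ ♝ ♞ ♜
♟ ♟ ♟ ♟ ♟ ♟ · ♟
· · · · · · · ·
· · · · · · ♟ ·
· · · · · · · ♙
· · · · · · · ·
♙ ♙ ♙ ♙ ♙ ♙ ♙ ·
♖ ♘ ♗ ♕ ♔ ♗ ♘ ♖


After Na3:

♜ ♞ ♝ ♛ ♚ ♝ ♞ ♜
♟ ♟ ♟ ♟ ♟ ♟ · ♟
· · · · · · · ·
· · · · · · ♟ ·
· · · · · · · ♙
♘ · · · · · · ·
♙ ♙ ♙ ♙ ♙ ♙ ♙ ·
♖ · ♗ ♕ ♔ ♗ ♘ ♖


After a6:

♜ ♞ ♝ ♛ ♚ ♝ ♞ ♜
· ♟ ♟ ♟ ♟ ♟ · ♟
♟ · · · · · · ·
· · · · · · ♟ ·
· · · · · · · ♙
♘ · · · · · · ·
♙ ♙ ♙ ♙ ♙ ♙ ♙ ·
♖ · ♗ ♕ ♔ ♗ ♘ ♖


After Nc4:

♜ ♞ ♝ ♛ ♚ ♝ ♞ ♜
· ♟ ♟ ♟ ♟ ♟ · ♟
♟ · · · · · · ·
· · · · · · ♟ ·
· · ♘ · · · · ♙
· · · · · · · ·
♙ ♙ ♙ ♙ ♙ ♙ ♙ ·
♖ · ♗ ♕ ♔ ♗ ♘ ♖


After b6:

♜ ♞ ♝ ♛ ♚ ♝ ♞ ♜
· · ♟ ♟ ♟ ♟ · ♟
♟ ♟ · · · · · ·
· · · · · · ♟ ·
· · ♘ · · · · ♙
· · · · · · · ·
♙ ♙ ♙ ♙ ♙ ♙ ♙ ·
♖ · ♗ ♕ ♔ ♗ ♘ ♖


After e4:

♜ ♞ ♝ ♛ ♚ ♝ ♞ ♜
· · ♟ ♟ ♟ ♟ · ♟
♟ ♟ · · · · · ·
· · · · · · ♟ ·
· · ♘ · ♙ · · ♙
· · · · · · · ·
♙ ♙ ♙ ♙ · ♙ ♙ ·
♖ · ♗ ♕ ♔ ♗ ♘ ♖


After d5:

♜ ♞ ♝ ♛ ♚ ♝ ♞ ♜
· · ♟ · ♟ ♟ · ♟
♟ ♟ · · · · · ·
· · · ♟ · · ♟ ·
· · ♘ · ♙ · · ♙
· · · · · · · ·
♙ ♙ ♙ ♙ · ♙ ♙ ·
♖ · ♗ ♕ ♔ ♗ ♘ ♖



  a b c d e f g h
  ─────────────────
8│♜ ♞ ♝ ♛ ♚ ♝ ♞ ♜│8
7│· · ♟ · ♟ ♟ · ♟│7
6│♟ ♟ · · · · · ·│6
5│· · · ♟ · · ♟ ·│5
4│· · ♘ · ♙ · · ♙│4
3│· · · · · · · ·│3
2│♙ ♙ ♙ ♙ · ♙ ♙ ·│2
1│♖ · ♗ ♕ ♔ ♗ ♘ ♖│1
  ─────────────────
  a b c d e f g h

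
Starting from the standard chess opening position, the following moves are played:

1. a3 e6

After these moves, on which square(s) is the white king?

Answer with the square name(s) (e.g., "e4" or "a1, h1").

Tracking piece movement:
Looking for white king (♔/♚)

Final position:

  a b c d e f g h
  ─────────────────
8│♜ ♞ ♝ ♛ ♚ ♝ ♞ ♜│8
7│♟ ♟ ♟ ♟ · ♟ ♟ ♟│7
6│· · · · ♟ · · ·│6
5│· · · · · · · ·│5
4│· · · · · · · ·│4
3│♙ · · · · · · ·│3
2│· ♙ ♙ ♙ ♙ ♙ ♙ ♙│2
1│♖ ♘ ♗ ♕ ♔ ♗ ♘ ♖│1
  ─────────────────
  a b c d e f g h


e1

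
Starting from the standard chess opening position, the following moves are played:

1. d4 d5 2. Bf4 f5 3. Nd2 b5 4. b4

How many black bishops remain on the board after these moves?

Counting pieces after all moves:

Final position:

  a b c d e f g h
  ─────────────────
8│♜ ♞ ♝ ♛ ♚ ♝ ♞ ♜│8
7│♟ · ♟ · ♟ · ♟ ♟│7
6│· · · · · · · ·│6
5│· ♟ · ♟ · ♟ · ·│5
4│· ♙ · ♙ · ♗ · ·│4
3│· · · · · · · ·│3
2│♙ · ♙ ♘ ♙ ♙ ♙ ♙│2
1│♖ · · ♕ ♔ ♗ ♘ ♖│1
  ─────────────────
  a b c d e f g h


2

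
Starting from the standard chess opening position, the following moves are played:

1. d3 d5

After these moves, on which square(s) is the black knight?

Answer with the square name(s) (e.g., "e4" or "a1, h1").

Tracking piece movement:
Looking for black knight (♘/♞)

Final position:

  a b c d e f g h
  ─────────────────
8│♜ ♞ ♝ ♛ ♚ ♝ ♞ ♜│8
7│♟ ♟ ♟ · ♟ ♟ ♟ ♟│7
6│· · · · · · · ·│6
5│· · · ♟ · · · ·│5
4│· · · · · · · ·│4
3│· · · ♙ · · · ·│3
2│♙ ♙ ♙ · ♙ ♙ ♙ ♙│2
1│♖ ♘ ♗ ♕ ♔ ♗ ♘ ♖│1
  ─────────────────
  a b c d e f g h


b8, g8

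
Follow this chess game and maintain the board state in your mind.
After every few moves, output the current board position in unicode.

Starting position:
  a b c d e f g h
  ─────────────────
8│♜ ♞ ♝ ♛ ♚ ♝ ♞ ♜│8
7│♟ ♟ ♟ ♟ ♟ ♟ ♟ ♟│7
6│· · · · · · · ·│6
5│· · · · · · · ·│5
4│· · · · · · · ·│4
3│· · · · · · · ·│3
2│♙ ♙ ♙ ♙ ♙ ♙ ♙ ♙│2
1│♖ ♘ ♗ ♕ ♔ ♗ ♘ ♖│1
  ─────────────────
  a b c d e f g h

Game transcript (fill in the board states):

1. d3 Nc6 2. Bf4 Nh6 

  a b c d e f g h
  ─────────────────
8│♜ · ♝ ♛ ♚ ♝ · ♜│8
7│♟ ♟ ♟ ♟ ♟ ♟ ♟ ♟│7
6│· · ♞ · · · · ♞│6
5│· · · · · · · ·│5
4│· · · · · ♗ · ·│4
3│· · · ♙ · · · ·│3
2│♙ ♙ ♙ · ♙ ♙ ♙ ♙│2
1│♖ ♘ · ♕ ♔ ♗ ♘ ♖│1
  ─────────────────
  a b c d e f g h

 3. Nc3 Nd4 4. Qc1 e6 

  a b c d e f g h
  ─────────────────
8│♜ · ♝ ♛ ♚ ♝ · ♜│8
7│♟ ♟ ♟ ♟ · ♟ ♟ ♟│7
6│· · · · ♟ · · ♞│6
5│· · · · · · · ·│5
4│· · · ♞ · ♗ · ·│4
3│· · ♘ ♙ · · · ·│3
2│♙ ♙ ♙ · ♙ ♙ ♙ ♙│2
1│♖ · ♕ · ♔ ♗ ♘ ♖│1
  ─────────────────
  a b c d e f g h

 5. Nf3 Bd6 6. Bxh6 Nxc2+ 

  a b c d e f g h
  ─────────────────
8│♜ · ♝ ♛ ♚ · · ♜│8
7│♟ ♟ ♟ ♟ · ♟ ♟ ♟│7
6│· · · ♝ ♟ · · ♗│6
5│· · · · · · · ·│5
4│· · · · · · · ·│4
3│· · ♘ ♙ · ♘ · ·│3
2│♙ ♙ ♞ · ♙ ♙ ♙ ♙│2
1│♖ · ♕ · ♔ ♗ · ♖│1
  ─────────────────
  a b c d e f g h

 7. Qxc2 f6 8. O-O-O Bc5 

  a b c d e f g h
  ─────────────────
8│♜ · ♝ ♛ ♚ · · ♜│8
7│♟ ♟ ♟ ♟ · · ♟ ♟│7
6│· · · · ♟ ♟ · ♗│6
5│· · ♝ · · · · ·│5
4│· · · · · · · ·│4
3│· · ♘ ♙ · ♘ · ·│3
2│♙ ♙ ♕ · ♙ ♙ ♙ ♙│2
1│· · ♔ ♖ · ♗ · ♖│1
  ─────────────────
  a b c d e f g h



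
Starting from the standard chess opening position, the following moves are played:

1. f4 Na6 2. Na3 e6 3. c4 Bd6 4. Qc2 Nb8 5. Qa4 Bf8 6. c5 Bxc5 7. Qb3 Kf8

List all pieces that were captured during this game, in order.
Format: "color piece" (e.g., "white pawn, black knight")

Tracking captures:
  Bxc5: captured white pawn

white pawn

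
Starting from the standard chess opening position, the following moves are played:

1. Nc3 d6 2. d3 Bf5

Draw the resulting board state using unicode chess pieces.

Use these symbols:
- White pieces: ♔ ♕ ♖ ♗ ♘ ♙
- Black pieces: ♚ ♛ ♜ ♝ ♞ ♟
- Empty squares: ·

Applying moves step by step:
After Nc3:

♜ ♞ ♝ ♛ ♚ ♝ ♞ ♜
♟ ♟ ♟ ♟ ♟ ♟ ♟ ♟
· · · · · · · ·
· · · · · · · ·
· · · · · · · ·
· · ♘ · · · · ·
♙ ♙ ♙ ♙ ♙ ♙ ♙ ♙
♖ · ♗ ♕ ♔ ♗ ♘ ♖


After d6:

♜ ♞ ♝ ♛ ♚ ♝ ♞ ♜
♟ ♟ ♟ · ♟ ♟ ♟ ♟
· · · ♟ · · · ·
· · · · · · · ·
· · · · · · · ·
· · ♘ · · · · ·
♙ ♙ ♙ ♙ ♙ ♙ ♙ ♙
♖ · ♗ ♕ ♔ ♗ ♘ ♖


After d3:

♜ ♞ ♝ ♛ ♚ ♝ ♞ ♜
♟ ♟ ♟ · ♟ ♟ ♟ ♟
· · · ♟ · · · ·
· · · · · · · ·
· · · · · · · ·
· · ♘ ♙ · · · ·
♙ ♙ ♙ · ♙ ♙ ♙ ♙
♖ · ♗ ♕ ♔ ♗ ♘ ♖


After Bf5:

♜ ♞ · ♛ ♚ ♝ ♞ ♜
♟ ♟ ♟ · ♟ ♟ ♟ ♟
· · · ♟ · · · ·
· · · · · ♝ · ·
· · · · · · · ·
· · ♘ ♙ · · · ·
♙ ♙ ♙ · ♙ ♙ ♙ ♙
♖ · ♗ ♕ ♔ ♗ ♘ ♖



  a b c d e f g h
  ─────────────────
8│♜ ♞ · ♛ ♚ ♝ ♞ ♜│8
7│♟ ♟ ♟ · ♟ ♟ ♟ ♟│7
6│· · · ♟ · · · ·│6
5│· · · · · ♝ · ·│5
4│· · · · · · · ·│4
3│· · ♘ ♙ · · · ·│3
2│♙ ♙ ♙ · ♙ ♙ ♙ ♙│2
1│♖ · ♗ ♕ ♔ ♗ ♘ ♖│1
  ─────────────────
  a b c d e f g h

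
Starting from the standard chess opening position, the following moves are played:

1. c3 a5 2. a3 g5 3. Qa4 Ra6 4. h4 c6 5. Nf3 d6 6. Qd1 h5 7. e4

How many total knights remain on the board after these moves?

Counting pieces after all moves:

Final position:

  a b c d e f g h
  ─────────────────
8│· ♞ ♝ ♛ ♚ ♝ ♞ ♜│8
7│· ♟ · · ♟ ♟ · ·│7
6│♜ · ♟ ♟ · · · ·│6
5│♟ · · · · · ♟ ♟│5
4│· · · · ♙ · · ♙│4
3│♙ · ♙ · · ♘ · ·│3
2│· ♙ · ♙ · ♙ ♙ ·│2
1│♖ ♘ ♗ ♕ ♔ ♗ · ♖│1
  ─────────────────
  a b c d e f g h


4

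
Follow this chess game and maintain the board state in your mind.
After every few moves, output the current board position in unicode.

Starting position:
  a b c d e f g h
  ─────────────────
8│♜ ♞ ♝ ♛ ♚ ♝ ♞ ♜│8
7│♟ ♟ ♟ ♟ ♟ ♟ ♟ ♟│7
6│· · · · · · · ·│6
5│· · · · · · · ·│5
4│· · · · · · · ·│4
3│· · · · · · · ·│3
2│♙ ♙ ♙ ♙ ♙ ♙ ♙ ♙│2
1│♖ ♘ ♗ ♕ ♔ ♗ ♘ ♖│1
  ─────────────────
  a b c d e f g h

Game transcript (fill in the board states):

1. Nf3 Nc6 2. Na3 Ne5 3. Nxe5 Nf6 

  a b c d e f g h
  ─────────────────
8│♜ · ♝ ♛ ♚ ♝ · ♜│8
7│♟ ♟ ♟ ♟ ♟ ♟ ♟ ♟│7
6│· · · · · ♞ · ·│6
5│· · · · ♘ · · ·│5
4│· · · · · · · ·│4
3│♘ · · · · · · ·│3
2│♙ ♙ ♙ ♙ ♙ ♙ ♙ ♙│2
1│♖ · ♗ ♕ ♔ ♗ · ♖│1
  ─────────────────
  a b c d e f g h

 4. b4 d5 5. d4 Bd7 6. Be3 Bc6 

  a b c d e f g h
  ─────────────────
8│♜ · · ♛ ♚ ♝ · ♜│8
7│♟ ♟ ♟ · ♟ ♟ ♟ ♟│7
6│· · ♝ · · ♞ · ·│6
5│· · · ♟ ♘ · · ·│5
4│· ♙ · ♙ · · · ·│4
3│♘ · · · ♗ · · ·│3
2│♙ · ♙ · ♙ ♙ ♙ ♙│2
1│♖ · · ♕ ♔ ♗ · ♖│1
  ─────────────────
  a b c d e f g h

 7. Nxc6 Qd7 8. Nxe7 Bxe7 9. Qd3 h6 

  a b c d e f g h
  ─────────────────
8│♜ · · · ♚ · · ♜│8
7│♟ ♟ ♟ ♛ ♝ ♟ ♟ ·│7
6│· · · · · ♞ · ♟│6
5│· · · ♟ · · · ·│5
4│· ♙ · ♙ · · · ·│4
3│♘ · · ♕ ♗ · · ·│3
2│♙ · ♙ · ♙ ♙ ♙ ♙│2
1│♖ · · · ♔ ♗ · ♖│1
  ─────────────────
  a b c d e f g h

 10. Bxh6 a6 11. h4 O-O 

  a b c d e f g h
  ─────────────────
8│♜ · · · · ♜ ♚ ·│8
7│· ♟ ♟ ♛ ♝ ♟ ♟ ·│7
6│♟ · · · · ♞ · ♗│6
5│· · · ♟ · · · ·│5
4│· ♙ · ♙ · · · ♙│4
3│♘ · · ♕ · · · ·│3
2│♙ · ♙ · ♙ ♙ ♙ ·│2
1│♖ · · · ♔ ♗ · ♖│1
  ─────────────────
  a b c d e f g h


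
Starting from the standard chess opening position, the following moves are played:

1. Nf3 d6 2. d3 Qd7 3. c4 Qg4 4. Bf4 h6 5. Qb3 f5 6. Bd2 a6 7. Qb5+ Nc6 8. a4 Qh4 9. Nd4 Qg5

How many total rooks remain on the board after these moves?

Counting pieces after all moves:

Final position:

  a b c d e f g h
  ─────────────────
8│♜ · ♝ · ♚ ♝ ♞ ♜│8
7│· ♟ ♟ · ♟ · ♟ ·│7
6│♟ · ♞ ♟ · · · ♟│6
5│· ♕ · · · ♟ ♛ ·│5
4│♙ · ♙ ♘ · · · ·│4
3│· · · ♙ · · · ·│3
2│· ♙ · ♗ ♙ ♙ ♙ ♙│2
1│♖ ♘ · · ♔ ♗ · ♖│1
  ─────────────────
  a b c d e f g h


4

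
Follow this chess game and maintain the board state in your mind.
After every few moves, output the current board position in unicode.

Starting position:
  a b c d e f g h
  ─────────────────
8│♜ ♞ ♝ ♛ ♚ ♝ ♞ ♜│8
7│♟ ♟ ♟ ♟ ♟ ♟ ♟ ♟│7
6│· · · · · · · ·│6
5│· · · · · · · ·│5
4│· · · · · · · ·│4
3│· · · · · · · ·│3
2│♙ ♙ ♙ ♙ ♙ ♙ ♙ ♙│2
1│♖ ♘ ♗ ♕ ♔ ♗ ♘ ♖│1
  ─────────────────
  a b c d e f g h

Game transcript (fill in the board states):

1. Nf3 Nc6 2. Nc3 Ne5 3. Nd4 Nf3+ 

  a b c d e f g h
  ─────────────────
8│♜ · ♝ ♛ ♚ ♝ ♞ ♜│8
7│♟ ♟ ♟ ♟ ♟ ♟ ♟ ♟│7
6│· · · · · · · ·│6
5│· · · · · · · ·│5
4│· · · ♘ · · · ·│4
3│· · ♘ · · ♞ · ·│3
2│♙ ♙ ♙ ♙ ♙ ♙ ♙ ♙│2
1│♖ · ♗ ♕ ♔ ♗ · ♖│1
  ─────────────────
  a b c d e f g h

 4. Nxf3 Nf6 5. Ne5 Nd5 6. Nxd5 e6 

  a b c d e f g h
  ─────────────────
8│♜ · ♝ ♛ ♚ ♝ · ♜│8
7│♟ ♟ ♟ ♟ · ♟ ♟ ♟│7
6│· · · · ♟ · · ·│6
5│· · · ♘ ♘ · · ·│5
4│· · · · · · · ·│4
3│· · · · · · · ·│3
2│♙ ♙ ♙ ♙ ♙ ♙ ♙ ♙│2
1│♖ · ♗ ♕ ♔ ♗ · ♖│1
  ─────────────────
  a b c d e f g h

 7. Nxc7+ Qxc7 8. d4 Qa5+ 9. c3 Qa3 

  a b c d e f g h
  ─────────────────
8│♜ · ♝ · ♚ ♝ · ♜│8
7│♟ ♟ · ♟ · ♟ ♟ ♟│7
6│· · · · ♟ · · ·│6
5│· · · · ♘ · · ·│5
4│· · · ♙ · · · ·│4
3│♛ · ♙ · · · · ·│3
2│♙ ♙ · · ♙ ♙ ♙ ♙│2
1│♖ · ♗ ♕ ♔ ♗ · ♖│1
  ─────────────────
  a b c d e f g h

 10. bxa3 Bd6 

  a b c d e f g h
  ─────────────────
8│♜ · ♝ · ♚ · · ♜│8
7│♟ ♟ · ♟ · ♟ ♟ ♟│7
6│· · · ♝ ♟ · · ·│6
5│· · · · ♘ · · ·│5
4│· · · ♙ · · · ·│4
3│♙ · ♙ · · · · ·│3
2│♙ · · · ♙ ♙ ♙ ♙│2
1│♖ · ♗ ♕ ♔ ♗ · ♖│1
  ─────────────────
  a b c d e f g h
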